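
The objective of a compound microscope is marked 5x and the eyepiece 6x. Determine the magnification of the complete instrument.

The overall magnification of a compound microscope is the product of the objective and eyepiece magnifications:
M = M_obj x M_eye = 5 x 6 = 30.

30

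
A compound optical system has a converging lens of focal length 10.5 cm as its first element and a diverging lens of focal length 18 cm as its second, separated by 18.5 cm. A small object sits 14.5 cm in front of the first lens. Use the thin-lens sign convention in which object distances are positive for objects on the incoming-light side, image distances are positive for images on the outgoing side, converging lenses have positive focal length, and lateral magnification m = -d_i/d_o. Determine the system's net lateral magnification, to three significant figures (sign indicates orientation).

30.2

Lens 1: 1/d_i1 = 1/f_1 - 1/d_o1 = 1/10.5 - 1/14.5 = 0.02627 cm^-1, so d_i1 = 38.063 cm.
m_1 = -(38.063)/14.5 = -2.6250.
Since 38.063 cm > 18.5 cm, the first image lies past the second lens and serves as a virtual object: d_o2 = L - d_i1 = -19.563 cm.
Lens 2: 1/d_i2 = 1/f_2 - 1/d_o2 = 1/(-18) - 1/(-19.563) = -0.00444 cm^-1, so d_i2 = -225.360 cm.
m_2 = -(-225.360)/(-19.563) = -11.5200.
Overall magnification: m = m_1 m_2 = 30.2400.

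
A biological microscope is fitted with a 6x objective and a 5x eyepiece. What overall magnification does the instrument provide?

30

The overall magnification of a compound microscope is the product of the objective and eyepiece magnifications:
M = M_obj x M_eye = 6 x 5 = 30.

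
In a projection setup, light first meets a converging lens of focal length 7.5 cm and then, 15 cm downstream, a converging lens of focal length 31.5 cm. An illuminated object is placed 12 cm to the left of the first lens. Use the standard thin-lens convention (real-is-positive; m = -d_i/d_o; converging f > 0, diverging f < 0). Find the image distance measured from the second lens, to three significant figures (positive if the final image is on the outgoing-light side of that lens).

Applying the thin-lens equation to the first lens, 1/7.5 = 1/12 + 1/d_i1, which gives d_i1 = 20.000 cm.
This image would form 20.000 cm past lens 1, i.e. 5.000 cm beyond lens 2, so it is a virtual object for lens 2: d_o2 = 15 - 20.000 = -5.000 cm.
Applying the thin-lens equation again with f_2 = 31.5 cm and d_o2 = -5.000 cm gives d_i2 = 4.315 cm.

4.32 cm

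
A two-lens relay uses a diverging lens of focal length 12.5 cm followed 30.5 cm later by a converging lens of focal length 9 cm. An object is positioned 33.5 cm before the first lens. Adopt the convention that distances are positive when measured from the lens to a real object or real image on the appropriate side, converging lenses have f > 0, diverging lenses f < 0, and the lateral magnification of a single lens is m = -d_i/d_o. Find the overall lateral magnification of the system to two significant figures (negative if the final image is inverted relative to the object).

Applying the thin-lens equation to the first lens, 1/(-12.5) = 1/33.5 + 1/d_i1, which gives d_i1 = -9.103 cm.
Its lateral magnification is m_1 = -d_i1/d_o1 = -(-9.103)/33.5 = 0.2717.
With d_i1 < 0 the first image is virtual and lies on the object side; the object distance for lens 2 is d_o2 = 30.5 - (-9.103) = 39.603 cm.
Applying the thin-lens equation again with f_2 = 9 cm and d_o2 = 39.603 cm gives d_i2 = 11.647 cm.
m_2 = -(11.647)/(39.603) = -0.2941.
Total m = m_1 x m_2 = (0.2717)(-0.2941) = -0.0799.

-0.080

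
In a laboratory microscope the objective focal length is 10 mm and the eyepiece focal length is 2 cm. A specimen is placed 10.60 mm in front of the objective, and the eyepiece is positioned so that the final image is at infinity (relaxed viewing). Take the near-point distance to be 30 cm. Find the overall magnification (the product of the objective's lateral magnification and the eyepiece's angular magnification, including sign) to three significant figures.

-250

Convert to cm: f_obj = 10 mm = 1 cm; d_o = 10.60 mm = 1.06 cm.
Objective: 1/d_i = 1/f_obj - 1/d_o = 1/1 - 1/1.06 = 0.05660 cm^-1, so d_i = 17.667 cm.
m_obj = -d_i/d_o = -17.667/1.06 = -16.667.
Eyepiece angular magnification (image at infinity): M_eye = D/f_e = 30/2 = 15.000.
Overall M = m_obj x M_eye = (-16.667)(15.000) = -250.00.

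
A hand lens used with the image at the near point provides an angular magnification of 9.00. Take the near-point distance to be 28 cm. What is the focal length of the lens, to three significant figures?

3.50 cm

For the image at the near point, M = 1 + D/f.
f = D/(M - 1) = 28/(9.0 - 1) = 3.500 cm.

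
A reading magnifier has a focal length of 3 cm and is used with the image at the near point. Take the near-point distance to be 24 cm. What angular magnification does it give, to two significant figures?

M = 1 + D/f = 1 + 24/3 = 9.000.

9.0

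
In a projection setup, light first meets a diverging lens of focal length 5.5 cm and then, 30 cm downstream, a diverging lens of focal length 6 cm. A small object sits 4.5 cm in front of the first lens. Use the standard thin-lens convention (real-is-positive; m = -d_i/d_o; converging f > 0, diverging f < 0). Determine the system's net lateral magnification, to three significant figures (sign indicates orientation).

0.0858

Applying the thin-lens equation to the first lens, 1/(-5.5) = 1/4.5 + 1/d_i1, which gives d_i1 = -2.475 cm.
Its lateral magnification is m_1 = -d_i1/d_o1 = -(-2.475)/4.5 = 0.5500.
With d_i1 < 0 the first image is virtual and lies on the object side; the object distance for lens 2 is d_o2 = 30 - (-2.475) = 32.475 cm.
Applying the thin-lens equation again with f_2 = -6 cm and d_o2 = 32.475 cm gives d_i2 = -5.064 cm.
m_2 = -(-5.064)/(32.475) = 0.1559.
Overall magnification: m = m_1 m_2 = 0.0858.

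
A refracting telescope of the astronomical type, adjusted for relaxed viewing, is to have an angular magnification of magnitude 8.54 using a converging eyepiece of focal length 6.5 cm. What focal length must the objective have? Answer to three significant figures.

|M| = f_obj/|f_eye|, so f_obj = |M| x |f_eye| = 8.54 x 6.5 = 55.510 cm.

55.5 cm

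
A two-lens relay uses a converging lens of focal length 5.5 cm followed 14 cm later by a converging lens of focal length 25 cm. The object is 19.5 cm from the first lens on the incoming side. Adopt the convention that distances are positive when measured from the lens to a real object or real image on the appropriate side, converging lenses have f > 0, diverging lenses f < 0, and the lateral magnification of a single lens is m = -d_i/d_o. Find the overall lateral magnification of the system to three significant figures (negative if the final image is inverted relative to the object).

Applying the thin-lens equation to the first lens, 1/5.5 = 1/19.5 + 1/d_i1, which gives d_i1 = 7.661 cm.
Its lateral magnification is m_1 = -d_i1/d_o1 = -(7.661)/19.5 = -0.3929.
Object distance for lens 2: d_o2 = 14 - 7.661 = 6.339 cm.
Applying the thin-lens equation again with f_2 = 25 cm and d_o2 = 6.339 cm gives d_i2 = -8.493 cm.
m_2 = -(-8.493)/(6.339) = 1.3397.
Total m = m_1 x m_2 = (-0.3929)(1.3397) = -0.5263.

-0.526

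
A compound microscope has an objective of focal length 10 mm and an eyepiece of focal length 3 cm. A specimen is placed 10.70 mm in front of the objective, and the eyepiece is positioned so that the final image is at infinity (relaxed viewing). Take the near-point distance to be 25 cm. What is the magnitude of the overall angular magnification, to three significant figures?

Convert to cm: f_obj = 10 mm = 1 cm; d_o = 10.70 mm = 1.07 cm.
Objective: 1/d_i = 1/f_obj - 1/d_o = 1/1 - 1/1.07 = 0.06542 cm^-1, so d_i = 15.286 cm.
m_obj = -d_i/d_o = -15.286/1.07 = -14.286.
Eyepiece angular magnification (image at infinity): M_eye = D/f_e = 25/3 = 8.333.
Overall M = m_obj x M_eye = (-14.286)(8.333) = -119.05.
|M| = 119.05.

119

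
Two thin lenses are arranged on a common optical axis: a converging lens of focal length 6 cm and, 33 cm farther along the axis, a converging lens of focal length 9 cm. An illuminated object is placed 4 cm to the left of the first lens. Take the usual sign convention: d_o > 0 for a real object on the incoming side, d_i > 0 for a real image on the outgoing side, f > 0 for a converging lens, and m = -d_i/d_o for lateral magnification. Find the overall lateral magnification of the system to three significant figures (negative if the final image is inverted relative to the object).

Applying the thin-lens equation to the first lens, 1/6 = 1/4 + 1/d_i1, which gives d_i1 = -12.000 cm.
Its lateral magnification is m_1 = -d_i1/d_o1 = -(-12.000)/4 = 3.0000.
With d_i1 < 0 the first image is virtual and lies on the object side; the object distance for lens 2 is d_o2 = 33 - (-12.000) = 45.000 cm.
Applying the thin-lens equation again with f_2 = 9 cm and d_o2 = 45.000 cm gives d_i2 = 11.250 cm.
m_2 = -(11.250)/(45.000) = -0.2500.
Total m = m_1 x m_2 = (3.0000)(-0.2500) = -0.7500.

-0.750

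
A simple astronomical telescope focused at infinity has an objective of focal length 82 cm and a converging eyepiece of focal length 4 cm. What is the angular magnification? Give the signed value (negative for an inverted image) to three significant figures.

M = -f_obj/f_eye = -82/(4) = -20.500.

-20.5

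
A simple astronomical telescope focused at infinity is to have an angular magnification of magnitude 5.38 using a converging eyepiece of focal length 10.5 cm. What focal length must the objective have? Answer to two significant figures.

56 cm

|M| = f_obj/|f_eye|, so f_obj = |M| x |f_eye| = 5.38 x 10.5 = 56.490 cm.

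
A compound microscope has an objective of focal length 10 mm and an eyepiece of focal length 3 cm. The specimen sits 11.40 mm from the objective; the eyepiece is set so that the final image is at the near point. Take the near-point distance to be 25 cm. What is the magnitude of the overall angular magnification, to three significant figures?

Convert to cm: f_obj = 10 mm = 1 cm; d_o = 11.40 mm = 1.14 cm.
Objective: 1/d_i = 1/f_obj - 1/d_o = 1/1 - 1/1.14 = 0.12281 cm^-1, so d_i = 8.143 cm.
m_obj = -d_i/d_o = -8.143/1.14 = -7.143.
Eyepiece angular magnification (image at near point): M_eye = 1 + D/f_e = 1 + 25/3 = 9.333.
Overall M = m_obj x M_eye = (-7.143)(9.333) = -66.67.
|M| = 66.67.

66.7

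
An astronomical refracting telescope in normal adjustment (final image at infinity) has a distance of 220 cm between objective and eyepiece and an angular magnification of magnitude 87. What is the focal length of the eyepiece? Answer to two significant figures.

In normal adjustment the tube length equals f_obj + f_eye and |M| = f_obj/f_eye.
So f_obj = 87 f_eye and 87 f_eye + f_eye = 220 cm, giving f_eye = 220/88 = 2.500 cm and f_obj = 217.500 cm.

2.5 cm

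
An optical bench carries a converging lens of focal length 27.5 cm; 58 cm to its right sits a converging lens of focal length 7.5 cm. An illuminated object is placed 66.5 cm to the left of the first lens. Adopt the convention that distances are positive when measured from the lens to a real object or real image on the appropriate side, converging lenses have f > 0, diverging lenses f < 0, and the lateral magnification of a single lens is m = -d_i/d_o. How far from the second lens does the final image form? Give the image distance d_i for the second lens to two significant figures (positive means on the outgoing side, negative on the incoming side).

23 cm

Lens 1: 1/d_i1 = 1/f_1 - 1/d_o1 = 1/27.5 - 1/66.5 = 0.02133 cm^-1, so d_i1 = 46.891 cm.
Object distance for lens 2: d_o2 = 58 - 46.891 = 11.109 cm.
Lens 2: 1/d_i2 = 1/f_2 - 1/d_o2 = 1/7.5 - 1/(11.109) = 0.04332 cm^-1, so d_i2 = 23.086 cm.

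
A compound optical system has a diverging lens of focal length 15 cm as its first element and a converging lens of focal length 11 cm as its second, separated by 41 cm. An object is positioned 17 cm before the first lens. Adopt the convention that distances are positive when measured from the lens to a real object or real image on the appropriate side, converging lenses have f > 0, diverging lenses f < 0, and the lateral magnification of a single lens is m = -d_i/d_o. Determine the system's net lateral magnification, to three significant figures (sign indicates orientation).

Applying the thin-lens equation to the first lens, 1/(-15) = 1/17 + 1/d_i1, which gives d_i1 = -7.969 cm.
Its lateral magnification is m_1 = -d_i1/d_o1 = -(-7.969)/17 = 0.4688.
The intermediate image is virtual, 7.969 cm to the left of lens 1, so d_o2 = L - d_i1 = 41 - (-7.969) = 48.969 cm.
Applying the thin-lens equation again with f_2 = 11 cm and d_o2 = 48.969 cm gives d_i2 = 14.187 cm.
m_2 = -(14.187)/(48.969) = -0.2897.
The system's lateral magnification is m_1 m_2 = (0.4688)(-0.2897) = -0.1358.

-0.136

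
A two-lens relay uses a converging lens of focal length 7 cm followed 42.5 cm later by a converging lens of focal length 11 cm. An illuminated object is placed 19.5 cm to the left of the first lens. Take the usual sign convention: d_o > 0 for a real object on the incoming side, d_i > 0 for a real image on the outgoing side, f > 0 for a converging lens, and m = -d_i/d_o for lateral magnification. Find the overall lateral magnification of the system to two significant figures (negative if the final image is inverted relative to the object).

0.30

Applying the thin-lens equation to the first lens, 1/7 = 1/19.5 + 1/d_i1, which gives d_i1 = 10.920 cm.
Its lateral magnification is m_1 = -d_i1/d_o1 = -(10.920)/19.5 = -0.5600.
Object distance for lens 2: d_o2 = 42.5 - 10.920 = 31.580 cm.
Applying the thin-lens equation again with f_2 = 11 cm and d_o2 = 31.580 cm gives d_i2 = 16.879 cm.
m_2 = -(16.879)/(31.580) = -0.5345.
Overall magnification: m = m_1 m_2 = 0.2993.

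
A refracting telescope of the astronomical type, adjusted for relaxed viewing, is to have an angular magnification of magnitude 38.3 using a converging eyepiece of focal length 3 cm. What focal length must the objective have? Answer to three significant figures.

|M| = f_obj/|f_eye|, so f_obj = |M| x |f_eye| = 38.3 x 3 = 114.900 cm.

115 cm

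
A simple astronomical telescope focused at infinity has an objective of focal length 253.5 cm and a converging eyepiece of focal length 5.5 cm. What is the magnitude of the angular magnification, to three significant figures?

46.1

|M| = f_obj/|f_eye| = 253.5/5.5 = 46.091.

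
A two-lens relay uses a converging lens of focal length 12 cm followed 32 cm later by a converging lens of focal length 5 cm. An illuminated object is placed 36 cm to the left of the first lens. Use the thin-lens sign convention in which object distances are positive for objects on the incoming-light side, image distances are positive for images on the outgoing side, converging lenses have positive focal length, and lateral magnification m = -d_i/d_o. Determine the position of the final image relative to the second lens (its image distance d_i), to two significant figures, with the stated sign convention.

Lens 1: 1/d_i1 = 1/f_1 - 1/d_o1 = 1/12 - 1/36 = 0.05556 cm^-1, so d_i1 = 18.000 cm.
The intermediate image is 18.000 cm to the right of lens 1, so d_o2 = L - d_i1 = 32 - 18.000 = 14.000 cm.
Lens 2: 1/d_i2 = 1/f_2 - 1/d_o2 = 1/5 - 1/(14.000) = 0.12857 cm^-1, so d_i2 = 7.778 cm.

7.8 cm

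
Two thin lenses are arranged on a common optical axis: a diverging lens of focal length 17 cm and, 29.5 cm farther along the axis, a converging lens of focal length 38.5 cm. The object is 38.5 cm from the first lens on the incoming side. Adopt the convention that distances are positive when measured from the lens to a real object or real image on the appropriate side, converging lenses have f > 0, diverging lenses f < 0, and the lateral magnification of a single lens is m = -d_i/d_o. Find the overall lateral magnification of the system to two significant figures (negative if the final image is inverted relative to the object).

-4.2

Applying the thin-lens equation to the first lens, 1/(-17) = 1/38.5 + 1/d_i1, which gives d_i1 = -11.793 cm.
Its lateral magnification is m_1 = -d_i1/d_o1 = -(-11.793)/38.5 = 0.3063.
With d_i1 < 0 the first image is virtual and lies on the object side; the object distance for lens 2 is d_o2 = 29.5 - (-11.793) = 41.293 cm.
Applying the thin-lens equation again with f_2 = 38.5 cm and d_o2 = 41.293 cm gives d_i2 = 569.241 cm.
m_2 = -(569.241)/(41.293) = -13.7855.
Overall magnification: m = m_1 m_2 = -4.2226.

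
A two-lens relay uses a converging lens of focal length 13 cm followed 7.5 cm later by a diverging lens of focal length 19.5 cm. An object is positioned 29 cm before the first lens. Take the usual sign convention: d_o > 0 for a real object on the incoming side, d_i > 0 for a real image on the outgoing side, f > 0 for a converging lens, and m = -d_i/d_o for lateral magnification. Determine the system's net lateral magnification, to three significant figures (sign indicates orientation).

First lens: d_i1 = 1/(1/13 - 1/29) = 23.562 cm.
m_1 = -(23.562)/29 = -0.8125.
This image would form 23.562 cm past lens 1, i.e. 16.062 cm beyond lens 2, so it is a virtual object for lens 2: d_o2 = 7.5 - 23.562 = -16.062 cm.
Second lens: d_i2 = 1/(1/(-19.5) - 1/(-16.062)) = 91.118 cm.
m_2 = -(91.118)/(-16.062) = 5.6727.
The system's lateral magnification is m_1 m_2 = (-0.8125)(5.6727) = -4.6091.

-4.61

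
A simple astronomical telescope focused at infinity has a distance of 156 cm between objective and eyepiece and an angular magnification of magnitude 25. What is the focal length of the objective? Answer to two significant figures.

150 cm

In normal adjustment the tube length equals f_obj + f_eye and |M| = f_obj/f_eye.
So f_obj = 25 f_eye and 25 f_eye + f_eye = 156 cm, giving f_eye = 156/26 = 6.000 cm and f_obj = 150.000 cm.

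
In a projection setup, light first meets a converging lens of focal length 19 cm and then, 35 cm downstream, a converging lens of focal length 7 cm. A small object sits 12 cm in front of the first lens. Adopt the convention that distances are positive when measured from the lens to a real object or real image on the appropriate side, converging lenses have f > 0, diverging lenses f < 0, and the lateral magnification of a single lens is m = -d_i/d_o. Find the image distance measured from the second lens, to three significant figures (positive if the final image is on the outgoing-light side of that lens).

7.81 cm

First lens: d_i1 = 1/(1/19 - 1/12) = -32.571 cm.
With d_i1 < 0 the first image is virtual and lies on the object side; the object distance for lens 2 is d_o2 = 35 - (-32.571) = 67.571 cm.
Second lens: d_i2 = 1/(1/7 - 1/(67.571)) = 7.809 cm.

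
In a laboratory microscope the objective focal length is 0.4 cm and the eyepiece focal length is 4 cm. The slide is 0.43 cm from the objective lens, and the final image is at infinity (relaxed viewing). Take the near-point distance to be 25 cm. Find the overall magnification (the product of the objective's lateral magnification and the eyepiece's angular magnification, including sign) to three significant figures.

Objective: 1/d_i = 1/f_obj - 1/d_o = 1/0.4 - 1/0.43 = 0.17442 cm^-1, so d_i = 5.733 cm.
m_obj = -d_i/d_o = -5.733/0.43 = -13.333.
Eyepiece angular magnification (image at infinity): M_eye = D/f_e = 25/4 = 6.250.
Overall M = m_obj x M_eye = (-13.333)(6.250) = -83.33.

-83.3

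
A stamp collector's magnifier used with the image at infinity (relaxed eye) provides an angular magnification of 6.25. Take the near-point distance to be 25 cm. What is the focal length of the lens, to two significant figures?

4.0 cm

For the image at infinity, M = D/f.
f = D/M = 25/6.25 = 4.000 cm.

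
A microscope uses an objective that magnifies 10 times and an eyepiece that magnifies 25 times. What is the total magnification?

250

The overall magnification of a compound microscope is the product of the objective and eyepiece magnifications:
M = M_obj x M_eye = 10 x 25 = 250.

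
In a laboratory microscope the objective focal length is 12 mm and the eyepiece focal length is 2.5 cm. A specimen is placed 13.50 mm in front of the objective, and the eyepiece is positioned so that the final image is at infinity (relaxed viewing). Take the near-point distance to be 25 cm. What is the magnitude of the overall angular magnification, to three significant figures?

Convert to cm: f_obj = 12 mm = 1.2 cm; d_o = 13.50 mm = 1.35 cm.
Objective: 1/d_i = 1/f_obj - 1/d_o = 1/1.2 - 1/1.35 = 0.09259 cm^-1, so d_i = 10.800 cm.
m_obj = -d_i/d_o = -10.800/1.35 = -8.000.
Eyepiece angular magnification (image at infinity): M_eye = D/f_e = 25/2.5 = 10.000.
Overall M = m_obj x M_eye = (-8.000)(10.000) = -80.00.
|M| = 80.00.

80.0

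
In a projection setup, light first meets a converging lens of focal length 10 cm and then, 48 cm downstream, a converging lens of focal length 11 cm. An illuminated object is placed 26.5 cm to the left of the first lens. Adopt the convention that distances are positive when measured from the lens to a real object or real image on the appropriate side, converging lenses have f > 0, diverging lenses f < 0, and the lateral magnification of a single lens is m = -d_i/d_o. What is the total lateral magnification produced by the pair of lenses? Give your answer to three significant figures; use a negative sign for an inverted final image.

0.318

Applying the thin-lens equation to the first lens, 1/10 = 1/26.5 + 1/d_i1, which gives d_i1 = 16.061 cm.
Its lateral magnification is m_1 = -d_i1/d_o1 = -(16.061)/26.5 = -0.6061.
The intermediate image is 16.061 cm to the right of lens 1, so d_o2 = L - d_i1 = 48 - 16.061 = 31.939 cm.
Applying the thin-lens equation again with f_2 = 11 cm and d_o2 = 31.939 cm gives d_i2 = 16.779 cm.
m_2 = -(16.779)/(31.939) = -0.5253.
Total m = m_1 x m_2 = (-0.6061)(-0.5253) = 0.3184.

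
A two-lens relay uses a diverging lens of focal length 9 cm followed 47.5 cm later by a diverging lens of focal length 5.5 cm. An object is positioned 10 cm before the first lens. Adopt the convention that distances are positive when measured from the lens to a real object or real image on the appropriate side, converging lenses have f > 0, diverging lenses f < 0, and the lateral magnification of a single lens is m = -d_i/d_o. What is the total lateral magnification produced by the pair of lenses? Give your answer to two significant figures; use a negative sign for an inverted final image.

0.045

Lens 1: 1/d_i1 = 1/f_1 - 1/d_o1 = 1/(-9) - 1/10 = -0.21111 cm^-1, so d_i1 = -4.737 cm.
m_1 = -(-4.737)/10 = 0.4737.
With d_i1 < 0 the first image is virtual and lies on the object side; the object distance for lens 2 is d_o2 = 47.5 - (-4.737) = 52.237 cm.
Lens 2: 1/d_i2 = 1/f_2 - 1/d_o2 = 1/(-5.5) - 1/(52.237) = -0.20096 cm^-1, so d_i2 = -4.976 cm.
m_2 = -(-4.976)/(52.237) = 0.0953.
The system's lateral magnification is m_1 m_2 = (0.4737)(0.0953) = 0.0451.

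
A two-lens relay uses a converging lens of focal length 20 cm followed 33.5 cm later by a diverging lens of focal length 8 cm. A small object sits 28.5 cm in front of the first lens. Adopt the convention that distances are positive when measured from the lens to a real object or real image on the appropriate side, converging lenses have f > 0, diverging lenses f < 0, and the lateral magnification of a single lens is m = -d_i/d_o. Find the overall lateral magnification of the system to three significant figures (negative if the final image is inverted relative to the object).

Lens 1: 1/d_i1 = 1/f_1 - 1/d_o1 = 1/20 - 1/28.5 = 0.01491 cm^-1, so d_i1 = 67.059 cm.
m_1 = -(67.059)/28.5 = -2.3529.
Since 67.059 cm > 33.5 cm, the first image lies past the second lens and serves as a virtual object: d_o2 = L - d_i1 = -33.559 cm.
Lens 2: 1/d_i2 = 1/f_2 - 1/d_o2 = 1/(-8) - 1/(-33.559) = -0.09520 cm^-1, so d_i2 = -10.504 cm.
m_2 = -(-10.504)/(-33.559) = -0.3130.
The system's lateral magnification is m_1 m_2 = (-2.3529)(-0.3130) = 0.7365.

0.736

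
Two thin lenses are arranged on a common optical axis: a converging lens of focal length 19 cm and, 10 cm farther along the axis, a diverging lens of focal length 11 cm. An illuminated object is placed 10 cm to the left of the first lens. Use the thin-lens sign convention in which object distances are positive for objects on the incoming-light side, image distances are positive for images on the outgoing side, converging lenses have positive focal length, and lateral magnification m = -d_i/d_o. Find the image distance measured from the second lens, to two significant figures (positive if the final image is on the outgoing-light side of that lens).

-8.1 cm

First lens: d_i1 = 1/(1/19 - 1/10) = -21.111 cm.
With d_i1 < 0 the first image is virtual and lies on the object side; the object distance for lens 2 is d_o2 = 10 - (-21.111) = 31.111 cm.
Second lens: d_i2 = 1/(1/(-11) - 1/(31.111)) = -8.127 cm.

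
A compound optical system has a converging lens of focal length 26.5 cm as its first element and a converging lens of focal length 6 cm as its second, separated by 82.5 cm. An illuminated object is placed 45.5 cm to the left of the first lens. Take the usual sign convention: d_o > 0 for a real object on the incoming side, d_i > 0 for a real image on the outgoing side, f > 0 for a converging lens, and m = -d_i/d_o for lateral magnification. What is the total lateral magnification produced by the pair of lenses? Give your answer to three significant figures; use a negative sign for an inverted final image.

Applying the thin-lens equation to the first lens, 1/26.5 = 1/45.5 + 1/d_i1, which gives d_i1 = 63.461 cm.
Its lateral magnification is m_1 = -d_i1/d_o1 = -(63.461)/45.5 = -1.3947.
That image sits 19.039 cm in front of the second lens, so d_o2 = 19.039 cm.
Applying the thin-lens equation again with f_2 = 6 cm and d_o2 = 19.039 cm gives d_i2 = 8.761 cm.
m_2 = -(8.761)/(19.039) = -0.4601.
The system's lateral magnification is m_1 m_2 = (-1.3947)(-0.4601) = 0.6418.

0.642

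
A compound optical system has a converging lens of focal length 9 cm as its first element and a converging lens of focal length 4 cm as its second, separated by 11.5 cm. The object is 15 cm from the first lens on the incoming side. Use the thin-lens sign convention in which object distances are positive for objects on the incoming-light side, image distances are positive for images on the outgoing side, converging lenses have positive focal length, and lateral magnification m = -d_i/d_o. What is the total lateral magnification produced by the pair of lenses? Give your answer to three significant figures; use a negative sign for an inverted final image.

First lens: d_i1 = 1/(1/9 - 1/15) = 22.500 cm.
m_1 = -(22.500)/15 = -1.5000.
This image would form 22.500 cm past lens 1, i.e. 11.000 cm beyond lens 2, so it is a virtual object for lens 2: d_o2 = 11.5 - 22.500 = -11.000 cm.
Second lens: d_i2 = 1/(1/4 - 1/(-11.000)) = 2.933 cm.
m_2 = -(2.933)/(-11.000) = 0.2667.
Total m = m_1 x m_2 = (-1.5000)(0.2667) = -0.4000.

-0.400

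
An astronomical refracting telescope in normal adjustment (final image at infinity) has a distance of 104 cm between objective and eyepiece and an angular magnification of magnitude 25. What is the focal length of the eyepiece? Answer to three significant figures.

In normal adjustment the tube length equals f_obj + f_eye and |M| = f_obj/f_eye.
So f_obj = 25 f_eye and 25 f_eye + f_eye = 104 cm, giving f_eye = 104/26 = 4.000 cm and f_obj = 100.000 cm.

4.00 cm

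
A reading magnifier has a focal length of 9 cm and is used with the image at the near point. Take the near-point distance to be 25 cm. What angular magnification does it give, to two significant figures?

3.8

M = 1 + D/f = 1 + 25/9 = 3.778.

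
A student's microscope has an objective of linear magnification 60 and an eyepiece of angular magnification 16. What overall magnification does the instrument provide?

960

The overall magnification of a compound microscope is the product of the objective and eyepiece magnifications:
M = M_obj x M_eye = 60 x 16 = 960.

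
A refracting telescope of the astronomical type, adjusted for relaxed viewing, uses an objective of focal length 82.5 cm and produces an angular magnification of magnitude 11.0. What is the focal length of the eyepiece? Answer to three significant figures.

7.50 cm

|M| = f_obj/f_eye, so f_eye = f_obj/|M| = 82.5/11.0 = 7.500 cm.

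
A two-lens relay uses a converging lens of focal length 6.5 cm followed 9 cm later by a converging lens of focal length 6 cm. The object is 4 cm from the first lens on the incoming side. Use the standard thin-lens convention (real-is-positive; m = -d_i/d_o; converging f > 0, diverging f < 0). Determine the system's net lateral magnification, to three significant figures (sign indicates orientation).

-1.16

First lens: d_i1 = 1/(1/6.5 - 1/4) = -10.400 cm.
m_1 = -(-10.400)/4 = 2.6000.
The intermediate image is virtual, 10.400 cm to the left of lens 1, so d_o2 = L - d_i1 = 9 - (-10.400) = 19.400 cm.
Second lens: d_i2 = 1/(1/6 - 1/(19.400)) = 8.687 cm.
m_2 = -(8.687)/(19.400) = -0.4478.
Total m = m_1 x m_2 = (2.6000)(-0.4478) = -1.1642.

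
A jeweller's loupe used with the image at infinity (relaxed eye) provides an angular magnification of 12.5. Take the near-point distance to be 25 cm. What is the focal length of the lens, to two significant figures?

2.0 cm

For the image at infinity, M = D/f.
f = D/M = 25/12.5 = 2.000 cm.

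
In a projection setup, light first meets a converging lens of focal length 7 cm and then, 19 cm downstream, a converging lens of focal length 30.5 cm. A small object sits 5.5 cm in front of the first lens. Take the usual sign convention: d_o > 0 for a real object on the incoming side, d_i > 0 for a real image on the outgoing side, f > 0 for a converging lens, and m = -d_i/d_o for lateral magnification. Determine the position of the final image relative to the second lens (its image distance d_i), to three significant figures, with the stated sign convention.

Lens 1: 1/d_i1 = 1/f_1 - 1/d_o1 = 1/7 - 1/5.5 = -0.03896 cm^-1, so d_i1 = -25.667 cm.
With d_i1 < 0 the first image is virtual and lies on the object side; the object distance for lens 2 is d_o2 = 19 - (-25.667) = 44.667 cm.
Lens 2: 1/d_i2 = 1/f_2 - 1/d_o2 = 1/30.5 - 1/(44.667) = 0.01040 cm^-1, so d_i2 = 96.165 cm.

96.2 cm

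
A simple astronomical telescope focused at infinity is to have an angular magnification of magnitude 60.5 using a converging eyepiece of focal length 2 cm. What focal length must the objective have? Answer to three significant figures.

121 cm

|M| = f_obj/|f_eye|, so f_obj = |M| x |f_eye| = 60.5 x 2 = 121.000 cm.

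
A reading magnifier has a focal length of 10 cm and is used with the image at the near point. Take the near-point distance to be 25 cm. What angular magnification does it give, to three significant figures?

3.50

M = 1 + D/f = 1 + 25/10 = 3.500.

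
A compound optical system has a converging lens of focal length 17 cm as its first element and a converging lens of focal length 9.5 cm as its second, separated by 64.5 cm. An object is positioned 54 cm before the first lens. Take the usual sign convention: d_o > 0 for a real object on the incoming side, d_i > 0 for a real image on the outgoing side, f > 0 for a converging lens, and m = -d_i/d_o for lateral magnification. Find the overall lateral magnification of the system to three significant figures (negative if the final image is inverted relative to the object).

First lens: d_i1 = 1/(1/17 - 1/54) = 24.811 cm.
m_1 = -(24.811)/54 = -0.4595.
That image sits 39.689 cm in front of the second lens, so d_o2 = 39.689 cm.
Second lens: d_i2 = 1/(1/9.5 - 1/(39.689)) = 12.489 cm.
m_2 = -(12.489)/(39.689) = -0.3147.
Overall magnification: m = m_1 m_2 = 0.1446.

0.145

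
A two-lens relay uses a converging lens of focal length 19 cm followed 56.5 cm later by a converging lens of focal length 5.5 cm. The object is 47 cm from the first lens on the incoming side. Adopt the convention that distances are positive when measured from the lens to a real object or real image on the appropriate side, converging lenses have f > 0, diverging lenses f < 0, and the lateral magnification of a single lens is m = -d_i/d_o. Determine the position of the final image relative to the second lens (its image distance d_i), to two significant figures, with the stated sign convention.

7.1 cm

First lens: d_i1 = 1/(1/19 - 1/47) = 31.893 cm.
Object distance for lens 2: d_o2 = 56.5 - 31.893 = 24.607 cm.
Second lens: d_i2 = 1/(1/5.5 - 1/(24.607)) = 7.083 cm.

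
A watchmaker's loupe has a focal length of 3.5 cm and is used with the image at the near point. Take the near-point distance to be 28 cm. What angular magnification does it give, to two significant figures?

M = 1 + D/f = 1 + 28/3.5 = 9.000.

9.0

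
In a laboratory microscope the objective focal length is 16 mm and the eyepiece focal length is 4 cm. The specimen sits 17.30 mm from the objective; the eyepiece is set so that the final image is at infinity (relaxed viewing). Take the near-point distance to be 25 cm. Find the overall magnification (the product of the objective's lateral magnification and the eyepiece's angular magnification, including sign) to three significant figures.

Convert to cm: f_obj = 16 mm = 1.6 cm; d_o = 17.30 mm = 1.73 cm.
Objective: 1/d_i = 1/f_obj - 1/d_o = 1/1.6 - 1/1.73 = 0.04697 cm^-1, so d_i = 21.292 cm.
m_obj = -d_i/d_o = -21.292/1.73 = -12.308.
Eyepiece angular magnification (image at infinity): M_eye = D/f_e = 25/4 = 6.250.
Overall M = m_obj x M_eye = (-12.308)(6.250) = -76.92.

-76.9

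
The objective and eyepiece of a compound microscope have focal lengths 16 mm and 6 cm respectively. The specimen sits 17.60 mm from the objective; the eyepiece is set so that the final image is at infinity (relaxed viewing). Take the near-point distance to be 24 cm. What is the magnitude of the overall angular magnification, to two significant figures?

Convert to cm: f_obj = 16 mm = 1.6 cm; d_o = 17.60 mm = 1.76 cm.
Objective: 1/d_i = 1/f_obj - 1/d_o = 1/1.6 - 1/1.76 = 0.05682 cm^-1, so d_i = 17.600 cm.
m_obj = -d_i/d_o = -17.600/1.76 = -10.000.
Eyepiece angular magnification (image at infinity): M_eye = D/f_e = 24/6 = 4.000.
Overall M = m_obj x M_eye = (-10.000)(4.000) = -40.00.
|M| = 40.00.

40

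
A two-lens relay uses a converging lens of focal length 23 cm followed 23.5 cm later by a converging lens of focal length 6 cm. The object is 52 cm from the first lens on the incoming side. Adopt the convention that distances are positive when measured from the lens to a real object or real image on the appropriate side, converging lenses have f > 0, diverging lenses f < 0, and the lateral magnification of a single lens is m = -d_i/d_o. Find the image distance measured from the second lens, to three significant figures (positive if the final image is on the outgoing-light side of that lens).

First lens: d_i1 = 1/(1/23 - 1/52) = 41.241 cm.
This image would form 41.241 cm past lens 1, i.e. 17.741 cm beyond lens 2, so it is a virtual object for lens 2: d_o2 = 23.5 - 41.241 = -17.741 cm.
Second lens: d_i2 = 1/(1/6 - 1/(-17.741)) = 4.484 cm.

4.48 cm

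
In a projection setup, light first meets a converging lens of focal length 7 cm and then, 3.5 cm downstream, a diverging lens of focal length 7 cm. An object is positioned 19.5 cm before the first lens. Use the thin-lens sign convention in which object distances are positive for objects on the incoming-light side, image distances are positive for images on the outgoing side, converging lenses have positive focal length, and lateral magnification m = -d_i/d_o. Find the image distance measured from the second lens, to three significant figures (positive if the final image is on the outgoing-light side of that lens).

Lens 1: 1/d_i1 = 1/f_1 - 1/d_o1 = 1/7 - 1/19.5 = 0.09158 cm^-1, so d_i1 = 10.920 cm.
This image would form 10.920 cm past lens 1, i.e. 7.420 cm beyond lens 2, so it is a virtual object for lens 2: d_o2 = 3.5 - 10.920 = -7.420 cm.
Lens 2: 1/d_i2 = 1/f_2 - 1/d_o2 = 1/(-7) - 1/(-7.420) = -0.00809 cm^-1, so d_i2 = -123.667 cm.

-124 cm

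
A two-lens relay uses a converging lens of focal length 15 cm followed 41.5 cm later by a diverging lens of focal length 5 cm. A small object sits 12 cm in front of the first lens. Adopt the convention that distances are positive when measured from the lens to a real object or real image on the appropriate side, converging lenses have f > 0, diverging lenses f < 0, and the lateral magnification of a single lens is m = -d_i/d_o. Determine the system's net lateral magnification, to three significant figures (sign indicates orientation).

0.235

Lens 1: 1/d_i1 = 1/f_1 - 1/d_o1 = 1/15 - 1/12 = -0.01667 cm^-1, so d_i1 = -60.000 cm.
m_1 = -(-60.000)/12 = 5.0000.
With d_i1 < 0 the first image is virtual and lies on the object side; the object distance for lens 2 is d_o2 = 41.5 - (-60.000) = 101.500 cm.
Lens 2: 1/d_i2 = 1/f_2 - 1/d_o2 = 1/(-5) - 1/(101.500) = -0.20985 cm^-1, so d_i2 = -4.765 cm.
m_2 = -(-4.765)/(101.500) = 0.0469.
Overall magnification: m = m_1 m_2 = 0.2347.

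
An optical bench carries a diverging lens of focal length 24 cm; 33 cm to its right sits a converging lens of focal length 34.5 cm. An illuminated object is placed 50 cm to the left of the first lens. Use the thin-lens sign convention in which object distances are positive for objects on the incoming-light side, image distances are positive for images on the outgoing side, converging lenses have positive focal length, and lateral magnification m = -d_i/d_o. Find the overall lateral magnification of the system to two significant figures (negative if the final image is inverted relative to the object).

Lens 1: 1/d_i1 = 1/f_1 - 1/d_o1 = 1/(-24) - 1/50 = -0.06167 cm^-1, so d_i1 = -16.216 cm.
m_1 = -(-16.216)/50 = 0.3243.
The intermediate image is virtual, 16.216 cm to the left of lens 1, so d_o2 = L - d_i1 = 33 - (-16.216) = 49.216 cm.
Lens 2: 1/d_i2 = 1/f_2 - 1/d_o2 = 1/34.5 - 1/(49.216) = 0.00867 cm^-1, so d_i2 = 115.380 cm.
m_2 = -(115.380)/(49.216) = -2.3444.
The system's lateral magnification is m_1 m_2 = (0.3243)(-2.3444) = -0.7603.

-0.76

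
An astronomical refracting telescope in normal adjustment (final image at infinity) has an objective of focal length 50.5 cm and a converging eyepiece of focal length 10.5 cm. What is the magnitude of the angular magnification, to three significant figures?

|M| = f_obj/|f_eye| = 50.5/10.5 = 4.810.

4.81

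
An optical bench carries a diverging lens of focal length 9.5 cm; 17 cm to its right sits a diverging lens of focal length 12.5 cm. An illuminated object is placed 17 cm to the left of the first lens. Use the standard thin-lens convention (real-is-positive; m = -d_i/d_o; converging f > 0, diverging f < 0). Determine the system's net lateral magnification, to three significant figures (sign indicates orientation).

0.126

First lens: d_i1 = 1/(1/(-9.5) - 1/17) = -6.094 cm.
m_1 = -(-6.094)/17 = 0.3585.
With d_i1 < 0 the first image is virtual and lies on the object side; the object distance for lens 2 is d_o2 = 17 - (-6.094) = 23.094 cm.
Second lens: d_i2 = 1/(1/(-12.5) - 1/(23.094)) = -8.110 cm.
m_2 = -(-8.110)/(23.094) = 0.3512.
Total m = m_1 x m_2 = (0.3585)(0.3512) = 0.1259.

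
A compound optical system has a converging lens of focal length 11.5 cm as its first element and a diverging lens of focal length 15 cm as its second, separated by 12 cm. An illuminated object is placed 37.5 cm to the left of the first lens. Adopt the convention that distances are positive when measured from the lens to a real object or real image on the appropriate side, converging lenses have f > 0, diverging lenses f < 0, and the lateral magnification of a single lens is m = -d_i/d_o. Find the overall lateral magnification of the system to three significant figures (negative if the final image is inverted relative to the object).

Lens 1: 1/d_i1 = 1/f_1 - 1/d_o1 = 1/11.5 - 1/37.5 = 0.06029 cm^-1, so d_i1 = 16.587 cm.
m_1 = -(16.587)/37.5 = -0.4423.
This image would form 16.587 cm past lens 1, i.e. 4.587 cm beyond lens 2, so it is a virtual object for lens 2: d_o2 = 12 - 16.587 = -4.587 cm.
Lens 2: 1/d_i2 = 1/f_2 - 1/d_o2 = 1/(-15) - 1/(-4.587) = 0.15136 cm^-1, so d_i2 = 6.607 cm.
m_2 = -(6.607)/(-4.587) = 1.4404.
The system's lateral magnification is m_1 m_2 = (-0.4423)(1.4404) = -0.6371.

-0.637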